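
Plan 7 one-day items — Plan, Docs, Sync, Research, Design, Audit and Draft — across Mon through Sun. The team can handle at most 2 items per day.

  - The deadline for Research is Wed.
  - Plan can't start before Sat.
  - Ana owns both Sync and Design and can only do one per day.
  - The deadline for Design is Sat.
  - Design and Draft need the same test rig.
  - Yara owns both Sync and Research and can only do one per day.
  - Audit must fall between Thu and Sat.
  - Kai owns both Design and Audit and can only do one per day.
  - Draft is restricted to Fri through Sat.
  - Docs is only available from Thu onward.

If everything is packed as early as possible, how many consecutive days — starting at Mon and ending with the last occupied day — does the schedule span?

6

With at most 2 per day and 7 work items, at least 4 days are needed.
Plan can't be placed before Sat — that is day 6 counting from Mon — so the schedule must run through at least 6 days.
6 works (last occupied day: Sat): for example Plan in Sat; Draft in Fri; Sync in Tue; Audit in Thu; Design in Mon; Research in Mon; Docs in Thu.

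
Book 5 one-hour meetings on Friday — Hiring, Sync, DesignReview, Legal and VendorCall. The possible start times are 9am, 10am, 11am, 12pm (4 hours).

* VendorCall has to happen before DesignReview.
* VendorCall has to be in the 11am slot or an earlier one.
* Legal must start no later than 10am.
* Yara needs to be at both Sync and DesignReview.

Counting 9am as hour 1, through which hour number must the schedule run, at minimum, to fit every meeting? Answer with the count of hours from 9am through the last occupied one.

2

The precedence chain requires at least 2 distinct hours.
2 works (last occupied hour: 10am): for example VendorCall in 9am, Hiring in 9am, Legal in 9am, DesignReview in 10am, Sync in 9am.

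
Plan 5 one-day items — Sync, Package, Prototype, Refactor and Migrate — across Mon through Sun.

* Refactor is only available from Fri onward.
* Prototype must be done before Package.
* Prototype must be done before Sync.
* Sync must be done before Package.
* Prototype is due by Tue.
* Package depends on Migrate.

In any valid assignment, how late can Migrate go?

Sat

Downstream work caps Migrate at Sat.
Migrate at Sat is achievable: Prototype=Mon, Package=Sun, Refactor=Fri, Migrate=Sat, Sync=Tue.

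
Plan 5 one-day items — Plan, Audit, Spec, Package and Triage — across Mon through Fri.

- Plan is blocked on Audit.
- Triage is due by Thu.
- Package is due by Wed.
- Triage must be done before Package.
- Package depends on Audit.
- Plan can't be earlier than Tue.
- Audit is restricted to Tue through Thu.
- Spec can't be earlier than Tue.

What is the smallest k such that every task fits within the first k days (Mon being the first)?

3

The precedence chain requires at least 2 distinct days.
Propagating the time windows through the other constraints, Plan can't land before Wed — that is day 3 counting from Mon — so the schedule must run through at least 3 days.
3 works (last occupied day: Wed): for example Package -> Wed; Spec -> Tue; Plan -> Wed; Audit -> Tue; Triage -> Mon.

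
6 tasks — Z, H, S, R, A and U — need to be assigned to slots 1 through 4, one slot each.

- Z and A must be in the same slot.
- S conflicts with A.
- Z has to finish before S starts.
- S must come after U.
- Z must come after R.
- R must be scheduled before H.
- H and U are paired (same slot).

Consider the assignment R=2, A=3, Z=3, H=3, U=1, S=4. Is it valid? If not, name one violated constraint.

Z has to finish before S starts — holds.
S must come after U — holds.
H and U are paired (same slot) — violated.
Z and A must be in the same slot — holds.
Z must come after R — holds.
S conflicts with A — holds.
R must be scheduled before H — holds.

No. H and U are paired (same slot) is not satisfied.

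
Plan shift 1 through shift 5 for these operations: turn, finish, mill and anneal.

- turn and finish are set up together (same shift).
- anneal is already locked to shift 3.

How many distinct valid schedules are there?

Splitting on turn: it can be shift 1 (5), shift 2 (5), shift 3 (5), shift 4 (5), shift 5 (5). Listing each branch's schedules as (finish, mill, anneal) by shift number:
turn=shift 1: (1,1,3) (1,2,3) (1,3,3) (1,4,3) (1,5,3) — 5.
turn=shift 2: (2,1,3) (2,2,3) (2,3,3) (2,4,3) (2,5,3) — 5.
turn=shift 3: (3,1,3) (3,2,3) (3,3,3) (3,4,3) (3,5,3) — 5.
turn=shift 4: (4,1,3) (4,2,3) (4,3,3) (4,4,3) (4,5,3) — 5.
turn=shift 5: (5,1,3) (5,2,3) (5,3,3) (5,4,3) (5,5,3) — 5.
Summing: 5 + 5 + 5 + 5 + 5 = 25.

25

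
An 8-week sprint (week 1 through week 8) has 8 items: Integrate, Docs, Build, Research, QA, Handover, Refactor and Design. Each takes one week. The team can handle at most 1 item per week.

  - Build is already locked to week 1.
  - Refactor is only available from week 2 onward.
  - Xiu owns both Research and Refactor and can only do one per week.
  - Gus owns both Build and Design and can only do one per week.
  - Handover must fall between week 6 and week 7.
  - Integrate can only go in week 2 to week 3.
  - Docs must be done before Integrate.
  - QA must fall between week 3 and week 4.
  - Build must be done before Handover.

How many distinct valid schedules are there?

Splitting on Research: it can be week 5 (4), week 6 (2), week 7 (2), week 8 (4). Listing each branch's schedules as (Integrate, Docs, Build, QA, Handover, Refactor, Design) by week number:
Research=week 5: (3,2,1,4,6,7,8) (3,2,1,4,6,8,7) (3,2,1,4,7,6,8) (3,2,1,4,7,8,6) — 4.
Research=week 6: (3,2,1,4,7,5,8) (3,2,1,4,7,8,5) — 2.
Research=week 7: (3,2,1,4,6,5,8) (3,2,1,4,6,8,5) — 2.
Research=week 8: (3,2,1,4,6,5,7) (3,2,1,4,6,7,5) (3,2,1,4,7,5,6) (3,2,1,4,7,6,5) — 4.
Summing: 4 + 2 + 2 + 4 = 12.

12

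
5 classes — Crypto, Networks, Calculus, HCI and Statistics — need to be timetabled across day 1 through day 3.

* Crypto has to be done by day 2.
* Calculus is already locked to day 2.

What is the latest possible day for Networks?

day 3

Networks at day 3 is achievable: Crypto in day 1; HCI in day 1; Calculus in day 2; Networks in day 3; Statistics in day 1.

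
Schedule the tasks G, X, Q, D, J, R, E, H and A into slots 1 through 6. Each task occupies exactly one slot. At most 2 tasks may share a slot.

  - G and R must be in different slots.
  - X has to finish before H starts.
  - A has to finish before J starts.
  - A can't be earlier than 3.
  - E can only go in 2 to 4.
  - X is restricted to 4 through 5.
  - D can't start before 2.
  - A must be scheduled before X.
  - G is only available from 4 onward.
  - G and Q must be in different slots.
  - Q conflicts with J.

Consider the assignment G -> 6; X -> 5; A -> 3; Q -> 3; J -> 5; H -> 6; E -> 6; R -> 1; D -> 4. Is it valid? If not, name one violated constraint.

No — it violates: E can only go in 2 to 4

G is only available from 4 onward — holds.
X is restricted to 4 through 5 — holds.
At most 2 tasks may share a slot — violated.
G and Q must be in different slots — holds.
D can't start before 2 — holds.
Q conflicts with J — holds.
G and R must be in different slots — holds.
A can't be earlier than 3 — holds.
A must be scheduled before X — holds.
A has to finish before J starts — holds.
E can only go in 2 to 4 — violated.
X has to finish before H starts — holds.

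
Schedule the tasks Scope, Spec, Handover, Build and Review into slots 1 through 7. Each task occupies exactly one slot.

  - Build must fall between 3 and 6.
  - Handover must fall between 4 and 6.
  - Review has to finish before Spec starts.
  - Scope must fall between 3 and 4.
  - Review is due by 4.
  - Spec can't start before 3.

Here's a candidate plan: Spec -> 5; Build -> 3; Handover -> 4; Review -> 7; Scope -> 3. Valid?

Scope must fall between 3 and 4 — holds.
Review has to finish before Spec starts — violated.
Build must fall between 3 and 6 — holds.
Spec can't start before 3 — holds.
Review is due by 4 — violated.
Handover must fall between 4 and 6 — holds.

No — it violates: Review is due by 4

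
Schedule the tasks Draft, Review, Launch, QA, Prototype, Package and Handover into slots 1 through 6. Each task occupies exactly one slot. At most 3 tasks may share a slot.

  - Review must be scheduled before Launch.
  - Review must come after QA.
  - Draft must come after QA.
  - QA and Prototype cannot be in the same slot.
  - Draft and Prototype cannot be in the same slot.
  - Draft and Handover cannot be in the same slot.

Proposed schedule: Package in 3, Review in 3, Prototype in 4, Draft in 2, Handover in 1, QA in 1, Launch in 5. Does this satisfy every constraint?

Yes, all constraints hold

QA and Prototype cannot be in the same slot — holds.
Draft and Prototype cannot be in the same slot — holds.
Draft and Handover cannot be in the same slot — holds.
Review must come after QA — holds.
Review must be scheduled before Launch — holds.
At most 3 tasks may share a slot — holds.
Draft must come after QA — holds.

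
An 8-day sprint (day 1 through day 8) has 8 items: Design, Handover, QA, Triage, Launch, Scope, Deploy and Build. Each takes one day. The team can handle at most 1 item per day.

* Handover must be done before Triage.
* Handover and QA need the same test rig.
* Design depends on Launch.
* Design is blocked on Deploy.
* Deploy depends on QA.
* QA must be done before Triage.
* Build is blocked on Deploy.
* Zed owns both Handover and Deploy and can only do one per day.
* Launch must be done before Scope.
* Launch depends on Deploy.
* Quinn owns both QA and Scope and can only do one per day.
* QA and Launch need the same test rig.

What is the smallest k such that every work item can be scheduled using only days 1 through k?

The precedence chain requires at least 4 distinct days.
With at most 1 per day and 8 work items, at least 8 days are needed.
8 works (last occupied day: day 8): for example Triage -> day 6, Handover -> day 5, Build -> day 8, Scope -> day 7, Deploy -> day 2, Design -> day 4, Launch -> day 3, QA -> day 1.

8 days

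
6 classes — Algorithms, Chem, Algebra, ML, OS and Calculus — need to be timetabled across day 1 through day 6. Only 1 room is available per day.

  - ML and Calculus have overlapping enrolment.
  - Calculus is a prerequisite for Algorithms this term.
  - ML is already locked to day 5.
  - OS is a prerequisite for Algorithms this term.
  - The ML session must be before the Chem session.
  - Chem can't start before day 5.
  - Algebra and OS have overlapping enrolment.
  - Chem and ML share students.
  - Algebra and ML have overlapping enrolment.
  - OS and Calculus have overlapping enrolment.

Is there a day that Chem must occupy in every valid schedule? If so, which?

Chem's window is day 5–day 6.
ML is fixed at day 5, and Chem can't share a day with ML.
So Chem must be day 6.

day 6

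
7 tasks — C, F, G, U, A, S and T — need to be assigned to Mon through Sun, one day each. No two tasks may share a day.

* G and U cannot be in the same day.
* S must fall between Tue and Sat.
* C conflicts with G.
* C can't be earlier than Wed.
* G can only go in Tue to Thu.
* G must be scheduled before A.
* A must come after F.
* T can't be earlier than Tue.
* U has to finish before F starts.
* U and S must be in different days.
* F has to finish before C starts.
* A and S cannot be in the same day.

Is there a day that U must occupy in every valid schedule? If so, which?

Mon

Downstream work caps U at Fri.
So U is pinned to Mon.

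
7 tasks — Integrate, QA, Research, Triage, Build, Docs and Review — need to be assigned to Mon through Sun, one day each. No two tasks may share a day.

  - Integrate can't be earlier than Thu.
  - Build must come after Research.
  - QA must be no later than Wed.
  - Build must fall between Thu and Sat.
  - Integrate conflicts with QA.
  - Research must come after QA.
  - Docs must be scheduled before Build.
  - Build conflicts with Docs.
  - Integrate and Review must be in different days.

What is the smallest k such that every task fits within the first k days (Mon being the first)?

7 days

The precedence chain requires at least 3 distinct days.
With at most 1 per day and 7 tasks, at least 7 days are needed.
Integrate can't be placed before Thu — that is day 4 counting from Mon — so the schedule must run through at least 4 days.
7 works (last occupied day: Sun): for example Research -> Tue; Docs -> Wed; Integrate -> Fri; Review -> Sun; QA -> Mon; Triage -> Sat; Build -> Thu.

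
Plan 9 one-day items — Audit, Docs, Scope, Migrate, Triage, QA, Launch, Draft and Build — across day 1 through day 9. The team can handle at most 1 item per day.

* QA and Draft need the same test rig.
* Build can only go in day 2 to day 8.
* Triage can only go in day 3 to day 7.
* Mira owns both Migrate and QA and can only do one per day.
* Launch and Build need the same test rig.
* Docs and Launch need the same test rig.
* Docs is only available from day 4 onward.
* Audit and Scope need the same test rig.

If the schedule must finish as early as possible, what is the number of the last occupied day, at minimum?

9

With at most 1 per day and 9 tasks, at least 9 days are needed.
Docs can't be placed before day 4, so the schedule must run through at least day 4.
9 works (last occupied day: day 9): for example Build in day 2, Migrate in day 6, QA in day 7, Triage in day 3, Docs in day 4, Launch in day 8, Scope in day 5, Draft in day 9, Audit in day 1.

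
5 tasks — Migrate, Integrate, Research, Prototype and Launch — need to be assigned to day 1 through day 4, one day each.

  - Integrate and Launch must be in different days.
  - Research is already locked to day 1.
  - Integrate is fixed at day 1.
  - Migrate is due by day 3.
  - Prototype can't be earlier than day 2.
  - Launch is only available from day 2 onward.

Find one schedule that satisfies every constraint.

Prototype=day 2; Research=day 1; Launch=day 2; Integrate=day 1; Migrate=day 1

Checking: Integrate(day 1) != Launch(day 2); Migrate=day 1 in [day 1,day 3]; Research=day 1 in [day 1,day 1]; Launch=day 2 in [day 2,day 4]; Integrate=day 1 in [day 1,day 1]; Prototype=day 2 in [day 2,day 4].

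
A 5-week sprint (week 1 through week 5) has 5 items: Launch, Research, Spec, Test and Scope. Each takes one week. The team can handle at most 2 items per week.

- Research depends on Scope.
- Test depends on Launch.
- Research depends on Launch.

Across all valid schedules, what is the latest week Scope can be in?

Downstream work caps Scope at week 4.
Scope at week 4 is achievable: Test -> week 2; Research -> week 5; Spec -> week 1; Launch -> week 1; Scope -> week 4.

week 4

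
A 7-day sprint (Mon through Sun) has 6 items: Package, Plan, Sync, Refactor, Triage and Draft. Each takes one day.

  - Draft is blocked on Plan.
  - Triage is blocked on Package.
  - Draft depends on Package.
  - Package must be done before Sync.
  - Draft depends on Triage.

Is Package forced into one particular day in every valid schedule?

Package can be Mon (e.g. Triage=Tue, Sync=Tue, Package=Mon, Draft=Wed, Refactor=Mon, Plan=Mon) or Tue (e.g. Plan=Mon, Sync=Wed, Refactor=Mon, Draft=Thu, Package=Tue, Triage=Wed).

No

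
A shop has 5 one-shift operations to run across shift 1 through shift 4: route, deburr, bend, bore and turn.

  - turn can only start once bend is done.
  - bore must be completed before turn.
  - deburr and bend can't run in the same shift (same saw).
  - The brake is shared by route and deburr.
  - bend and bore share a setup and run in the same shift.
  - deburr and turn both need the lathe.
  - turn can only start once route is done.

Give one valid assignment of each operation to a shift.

deburr=shift 3, turn=shift 2, bore=shift 1, route=shift 1, bend=shift 1

Checking: bend(shift 1) before turn(shift 2); route(shift 1) before turn(shift 2); bore(shift 1) before turn(shift 2); deburr(shift 3) != turn(shift 2); deburr(shift 3) != bend(shift 1); route(shift 1) != deburr(shift 3); bend = bore = shift 1.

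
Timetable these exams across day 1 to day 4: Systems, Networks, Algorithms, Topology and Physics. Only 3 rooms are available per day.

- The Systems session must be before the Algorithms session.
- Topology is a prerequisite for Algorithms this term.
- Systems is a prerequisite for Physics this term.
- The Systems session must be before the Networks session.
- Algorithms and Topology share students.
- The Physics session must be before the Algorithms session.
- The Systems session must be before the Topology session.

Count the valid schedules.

17

Splitting on Systems: it can be day 1 (15), day 2 (2). Listing each branch's schedules as (Networks, Algorithms, Topology, Physics) by day number:
Systems=day 1: (2,3,2,2) (2,4,2,2) (2,4,2,3) (2,4,3,2) (2,4,3,3) (3,3,2,2) (3,4,2,2) (3,4,2,3) (3,4,3,2) (3,4,3,3) (4,3,2,2) (4,4,2,2) (4,4,2,3) (4,4,3,2) (4,4,3,3) — 15.
Systems=day 2: (3,4,3,3) (4,4,3,3) — 2.
Summing: 15 + 2 = 17.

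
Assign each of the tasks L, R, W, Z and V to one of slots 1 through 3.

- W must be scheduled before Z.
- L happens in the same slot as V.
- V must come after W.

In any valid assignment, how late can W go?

Downstream work caps W at 2.
W at 2 is achievable: Z in 3, V in 3, W in 2, R in 1, L in 3.

2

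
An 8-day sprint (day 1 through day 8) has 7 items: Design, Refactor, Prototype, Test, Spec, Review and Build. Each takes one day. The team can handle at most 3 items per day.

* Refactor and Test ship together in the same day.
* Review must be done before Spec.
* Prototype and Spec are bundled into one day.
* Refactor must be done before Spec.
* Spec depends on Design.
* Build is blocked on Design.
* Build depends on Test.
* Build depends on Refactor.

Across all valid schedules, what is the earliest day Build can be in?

Precedence pushes Build to at least day 2.
Build at day 2 is achievable: Design=day 1, Refactor=day 1, Test=day 1, Build=day 2, Spec=day 3, Prototype=day 3, Review=day 2.

day 2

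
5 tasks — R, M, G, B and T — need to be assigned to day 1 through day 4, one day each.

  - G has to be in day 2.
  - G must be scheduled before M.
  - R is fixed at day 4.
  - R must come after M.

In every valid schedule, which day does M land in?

day 3

G is fixed at day 2 and must come before M, so M is at least day 3.
R is fixed at day 4 and must come after M, so M is at most day 3.
So M must be day 3.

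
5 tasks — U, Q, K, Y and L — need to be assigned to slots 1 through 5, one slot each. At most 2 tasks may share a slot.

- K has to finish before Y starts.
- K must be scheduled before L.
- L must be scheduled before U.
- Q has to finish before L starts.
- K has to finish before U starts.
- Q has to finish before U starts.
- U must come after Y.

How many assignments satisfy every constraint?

Splitting on U: it can be 3 (1), 4 (8), 5 (31). Listing each branch's schedules as (Q, K, Y, L):
U=3: (1,1,2,2) — 1.
U=4: (1,1,2,2) (1,1,2,3) (1,1,3,2) (1,1,3,3) (1,2,3,3) (2,1,2,3) (2,1,3,3) (2,2,3,3) — 8.
U=5: (1,1,2,2) (1,1,2,3) (1,1,2,4) (1,1,3,2) (1,1,3,3) (1,1,3,4) (1,1,4,2) (1,1,4,3) (1,1,4,4) (1,2,3,3) (1,2,3,4) (1,2,4,3) (1,2,4,4) (1,3,4,4) (2,1,2,3) (2,1,2,4) (2,1,3,3) (2,1,3,4) (2,1,4,3) (2,1,4,4) (2,2,3,3) (2,2,3,4) (2,2,4,3) (2,2,4,4) (2,3,4,4) (3,1,2,4) (3,1,3,4) (3,1,4,4) (3,2,3,4) (3,2,4,4) (3,3,4,4) — 31.
Summing: 1 + 8 + 31 = 40.

40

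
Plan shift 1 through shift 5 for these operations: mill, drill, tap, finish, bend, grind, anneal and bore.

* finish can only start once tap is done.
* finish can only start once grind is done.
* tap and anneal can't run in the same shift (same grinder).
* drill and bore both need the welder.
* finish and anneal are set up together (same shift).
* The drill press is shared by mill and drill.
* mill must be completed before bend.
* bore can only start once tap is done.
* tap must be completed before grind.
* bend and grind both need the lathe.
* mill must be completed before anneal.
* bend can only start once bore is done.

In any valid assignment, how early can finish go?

shift 3

Precedence pushes finish to at least shift 3.
finish at shift 3 is achievable: mill=shift 1; grind=shift 2; bend=shift 3; bore=shift 2; anneal=shift 3; drill=shift 3; finish=shift 3; tap=shift 1.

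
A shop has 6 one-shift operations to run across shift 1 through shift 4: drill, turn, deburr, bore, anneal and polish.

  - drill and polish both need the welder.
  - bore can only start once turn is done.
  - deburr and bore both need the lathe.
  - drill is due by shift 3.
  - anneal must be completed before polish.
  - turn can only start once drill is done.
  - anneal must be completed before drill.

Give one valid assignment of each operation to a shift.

drill in shift 2, polish in shift 3, turn in shift 3, bore in shift 4, deburr in shift 1, anneal in shift 1

Checking: anneal(shift 1) before drill(shift 2); drill(shift 2) before turn(shift 3); turn(shift 3) before bore(shift 4); anneal(shift 1) before polish(shift 3); drill(shift 2) != polish(shift 3); deburr(shift 1) != bore(shift 4); drill=shift 2 in [shift 1,shift 3].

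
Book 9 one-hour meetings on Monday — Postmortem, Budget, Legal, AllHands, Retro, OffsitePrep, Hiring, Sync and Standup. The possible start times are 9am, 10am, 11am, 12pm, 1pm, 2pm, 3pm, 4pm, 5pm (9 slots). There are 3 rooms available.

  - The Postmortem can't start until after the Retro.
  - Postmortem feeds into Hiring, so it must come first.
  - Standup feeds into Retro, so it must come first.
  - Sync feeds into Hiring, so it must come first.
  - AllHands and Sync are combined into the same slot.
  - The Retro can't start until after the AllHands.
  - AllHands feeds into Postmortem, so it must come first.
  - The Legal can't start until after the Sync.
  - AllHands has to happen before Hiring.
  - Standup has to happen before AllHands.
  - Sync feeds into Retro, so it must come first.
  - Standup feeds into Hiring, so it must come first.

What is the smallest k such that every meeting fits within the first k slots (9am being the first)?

The precedence chain requires at least 5 distinct slots.
With at most 3 per slot and 9 meetings, at least 3 slots are needed.
5 works (last occupied slot: 1pm): for example Postmortem=12pm, Retro=11am, Budget=9am, OffsitePrep=9am, Sync=10am, Standup=9am, Legal=11am, Hiring=1pm, AllHands=10am.

5 slots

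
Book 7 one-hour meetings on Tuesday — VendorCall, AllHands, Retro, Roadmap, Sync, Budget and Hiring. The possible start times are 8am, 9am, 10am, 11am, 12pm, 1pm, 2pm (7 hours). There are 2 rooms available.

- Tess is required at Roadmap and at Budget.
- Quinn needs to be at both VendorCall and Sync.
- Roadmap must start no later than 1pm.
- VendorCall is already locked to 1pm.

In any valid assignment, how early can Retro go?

8am

Retro at 8am is achievable: Hiring in 10am; Retro in 8am; Sync in 9am; VendorCall in 1pm; Budget in 10am; Roadmap in 8am; AllHands in 9am.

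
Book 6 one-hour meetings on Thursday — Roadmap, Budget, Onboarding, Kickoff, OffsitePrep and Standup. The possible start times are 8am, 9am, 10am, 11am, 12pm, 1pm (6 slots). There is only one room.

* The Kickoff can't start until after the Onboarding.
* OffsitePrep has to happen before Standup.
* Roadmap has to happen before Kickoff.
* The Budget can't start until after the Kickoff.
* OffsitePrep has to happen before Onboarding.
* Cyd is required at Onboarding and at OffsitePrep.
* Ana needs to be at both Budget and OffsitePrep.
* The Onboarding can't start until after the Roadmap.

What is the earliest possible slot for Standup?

Precedence pushes Standup to at least 9am.
Standup at 9am is achievable: Standup -> 9am, OffsitePrep -> 8am, Budget -> 1pm, Kickoff -> 12pm, Roadmap -> 10am, Onboarding -> 11am.

9am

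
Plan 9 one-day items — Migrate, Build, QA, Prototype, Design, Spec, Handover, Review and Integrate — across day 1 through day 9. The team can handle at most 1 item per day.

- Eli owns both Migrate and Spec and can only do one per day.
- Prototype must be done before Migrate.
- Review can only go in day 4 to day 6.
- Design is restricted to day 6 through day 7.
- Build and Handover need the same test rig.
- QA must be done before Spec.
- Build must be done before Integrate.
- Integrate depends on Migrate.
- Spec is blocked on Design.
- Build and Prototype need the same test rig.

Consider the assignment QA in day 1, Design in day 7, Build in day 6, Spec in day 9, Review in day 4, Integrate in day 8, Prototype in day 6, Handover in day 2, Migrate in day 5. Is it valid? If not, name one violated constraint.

Review can only go in day 4 to day 6 — holds.
Design is restricted to day 6 through day 7 — holds.
Build and Handover need the same test rig — holds.
Prototype must be done before Migrate — violated.
Spec is blocked on Design — holds.
Build must be done before Integrate — holds.
QA must be done before Spec — holds.
Integrate depends on Migrate — holds.
Build and Prototype need the same test rig — violated.
Eli owns both Migrate and Spec and can only do one per day — holds.
The team can handle at most 1 item per day — violated.

Invalid. Build and Prototype need the same test rig.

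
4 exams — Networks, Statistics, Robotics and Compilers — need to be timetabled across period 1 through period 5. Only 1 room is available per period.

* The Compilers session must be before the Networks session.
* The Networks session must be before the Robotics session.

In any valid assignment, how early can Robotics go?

Precedence pushes Robotics to at least period 3.
Robotics at period 3 is achievable: Compilers=period 1, Robotics=period 3, Networks=period 2, Statistics=period 4.

period 3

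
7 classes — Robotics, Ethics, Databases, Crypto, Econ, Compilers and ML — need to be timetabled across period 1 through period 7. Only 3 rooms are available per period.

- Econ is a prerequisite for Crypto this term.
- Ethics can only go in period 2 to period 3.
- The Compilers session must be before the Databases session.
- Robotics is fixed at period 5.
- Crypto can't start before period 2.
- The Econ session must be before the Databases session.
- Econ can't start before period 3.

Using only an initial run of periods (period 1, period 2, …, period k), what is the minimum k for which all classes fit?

5 periods

The precedence chain requires at least 2 distinct periods.
With at most 3 per period and 7 classes, at least 3 periods are needed.
Robotics can't be placed before period 5, so the schedule must run through at least period 5.
5 works (last occupied period: period 5): for example Robotics=period 5, Databases=period 4, ML=period 1, Crypto=period 4, Ethics=period 2, Compilers=period 1, Econ=period 3.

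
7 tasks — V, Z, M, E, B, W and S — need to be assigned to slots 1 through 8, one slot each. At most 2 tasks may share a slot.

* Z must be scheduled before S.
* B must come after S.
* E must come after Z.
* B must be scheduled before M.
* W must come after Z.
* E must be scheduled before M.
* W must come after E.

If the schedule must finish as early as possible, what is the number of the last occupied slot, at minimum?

The precedence chain requires at least 4 distinct slots.
With at most 2 per slot and 7 tasks, at least 4 slots are needed.
4 works (last occupied slot: 4): for example Z -> 1; E -> 2; W -> 3; V -> 1; S -> 2; B -> 3; M -> 4.

4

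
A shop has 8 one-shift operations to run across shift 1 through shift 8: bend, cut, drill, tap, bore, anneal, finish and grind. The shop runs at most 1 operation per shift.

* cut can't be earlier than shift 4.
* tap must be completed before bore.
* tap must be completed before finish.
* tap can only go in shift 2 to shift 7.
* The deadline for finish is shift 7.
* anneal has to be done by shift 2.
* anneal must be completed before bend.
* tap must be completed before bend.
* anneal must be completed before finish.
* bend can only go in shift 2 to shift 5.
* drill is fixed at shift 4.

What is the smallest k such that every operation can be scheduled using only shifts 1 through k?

8 shifts

The precedence chain requires at least 2 distinct shifts.
With at most 1 per shift and 8 operations, at least 8 shifts are needed.
cut can't be placed before shift 4, so the schedule must run through at least shift 4.
8 works (last occupied shift: shift 8): for example finish=shift 6; bend=shift 3; cut=shift 5; anneal=shift 1; grind=shift 8; bore=shift 7; tap=shift 2; drill=shift 4.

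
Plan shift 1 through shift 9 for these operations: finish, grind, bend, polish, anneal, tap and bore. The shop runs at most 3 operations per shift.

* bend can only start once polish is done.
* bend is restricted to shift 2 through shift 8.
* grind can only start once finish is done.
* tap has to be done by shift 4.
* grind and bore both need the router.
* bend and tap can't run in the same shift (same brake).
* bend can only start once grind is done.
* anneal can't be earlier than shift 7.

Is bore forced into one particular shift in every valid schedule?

bore can be shift 1 (e.g. anneal=shift 7, polish=shift 2, bore=shift 1, finish=shift 1, tap=shift 1, bend=shift 3, grind=shift 2) or shift 2 (e.g. grind in shift 3, anneal in shift 7, polish in shift 1, bend in shift 4, tap in shift 1, finish in shift 1, bore in shift 2).

No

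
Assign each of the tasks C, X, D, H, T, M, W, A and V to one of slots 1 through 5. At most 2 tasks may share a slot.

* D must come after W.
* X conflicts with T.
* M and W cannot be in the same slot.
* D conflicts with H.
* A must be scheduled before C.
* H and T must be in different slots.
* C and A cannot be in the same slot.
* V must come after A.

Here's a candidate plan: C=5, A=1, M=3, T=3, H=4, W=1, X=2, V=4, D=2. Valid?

Yes

A must be scheduled before C — holds.
D conflicts with H — holds.
C and A cannot be in the same slot — holds.
X conflicts with T — holds.
H and T must be in different slots — holds.
D must come after W — holds.
M and W cannot be in the same slot — holds.
V must come after A — holds.
At most 2 tasks may share a slot — holds.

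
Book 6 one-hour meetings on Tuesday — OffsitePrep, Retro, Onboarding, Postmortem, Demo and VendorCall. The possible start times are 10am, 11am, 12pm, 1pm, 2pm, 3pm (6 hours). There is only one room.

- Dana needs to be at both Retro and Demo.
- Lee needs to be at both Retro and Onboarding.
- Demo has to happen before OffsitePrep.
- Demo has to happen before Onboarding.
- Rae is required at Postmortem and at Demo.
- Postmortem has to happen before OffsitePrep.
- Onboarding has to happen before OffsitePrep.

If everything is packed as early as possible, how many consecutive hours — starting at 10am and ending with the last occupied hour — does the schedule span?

6

The precedence chain requires at least 3 distinct hours.
With at most 1 per hour and 6 meetings, at least 6 hours are needed.
6 works (last occupied hour: 3pm): for example Postmortem in 12pm; Onboarding in 11am; Retro in 2pm; Demo in 10am; VendorCall in 3pm; OffsitePrep in 1pm.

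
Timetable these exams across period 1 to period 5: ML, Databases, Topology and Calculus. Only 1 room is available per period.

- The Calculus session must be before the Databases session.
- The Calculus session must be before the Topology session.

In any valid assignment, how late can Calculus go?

period 3

Downstream work caps Calculus at period 4.
Calculus at period 3 is achievable: Topology=period 5; ML=period 1; Databases=period 4; Calculus=period 3.
Nothing later works — the capacity limit rule out every period after period 3.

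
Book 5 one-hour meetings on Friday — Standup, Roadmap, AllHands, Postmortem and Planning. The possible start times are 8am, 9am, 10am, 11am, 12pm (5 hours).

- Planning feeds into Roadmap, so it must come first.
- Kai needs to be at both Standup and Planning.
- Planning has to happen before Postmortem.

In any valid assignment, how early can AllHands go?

8am

AllHands at 8am is achievable: Postmortem in 9am, Roadmap in 9am, Planning in 8am, AllHands in 8am, Standup in 9am.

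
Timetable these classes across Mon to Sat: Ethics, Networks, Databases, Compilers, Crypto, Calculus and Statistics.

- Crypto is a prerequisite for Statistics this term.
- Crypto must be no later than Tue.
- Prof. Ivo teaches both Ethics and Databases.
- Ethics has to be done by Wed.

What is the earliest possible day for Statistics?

Tue

Precedence pushes Statistics to at least Tue.
Statistics at Tue is achievable: Crypto=Mon; Networks=Mon; Statistics=Tue; Ethics=Mon; Databases=Tue; Calculus=Mon; Compilers=Mon.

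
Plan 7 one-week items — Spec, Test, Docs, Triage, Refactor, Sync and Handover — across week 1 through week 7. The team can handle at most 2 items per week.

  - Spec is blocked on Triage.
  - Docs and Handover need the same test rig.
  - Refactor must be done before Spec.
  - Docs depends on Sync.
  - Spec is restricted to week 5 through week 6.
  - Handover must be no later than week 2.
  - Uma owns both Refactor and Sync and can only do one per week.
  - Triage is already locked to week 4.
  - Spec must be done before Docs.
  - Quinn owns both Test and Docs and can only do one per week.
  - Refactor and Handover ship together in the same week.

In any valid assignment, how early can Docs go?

week 6

Precedence pushes Docs to at least week 6.
Docs at week 6 is achievable: Docs=week 6, Refactor=week 1, Sync=week 2, Spec=week 5, Test=week 2, Triage=week 4, Handover=week 1.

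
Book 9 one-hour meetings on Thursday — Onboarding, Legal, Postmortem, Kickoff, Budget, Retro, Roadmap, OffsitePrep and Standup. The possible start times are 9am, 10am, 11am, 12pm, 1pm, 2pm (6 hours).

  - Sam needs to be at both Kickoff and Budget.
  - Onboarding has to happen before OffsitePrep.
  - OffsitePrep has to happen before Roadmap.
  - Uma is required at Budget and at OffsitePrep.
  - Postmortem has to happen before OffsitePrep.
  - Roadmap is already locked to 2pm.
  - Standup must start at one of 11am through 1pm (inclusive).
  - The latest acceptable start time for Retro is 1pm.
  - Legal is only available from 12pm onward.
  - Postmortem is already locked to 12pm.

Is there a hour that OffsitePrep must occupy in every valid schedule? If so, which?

Postmortem is fixed at 12pm and must come before OffsitePrep, so OffsitePrep is at least 1pm.
Roadmap is fixed at 2pm and must come after OffsitePrep, so OffsitePrep is at most 1pm.
So OffsitePrep must be 1pm.

1pm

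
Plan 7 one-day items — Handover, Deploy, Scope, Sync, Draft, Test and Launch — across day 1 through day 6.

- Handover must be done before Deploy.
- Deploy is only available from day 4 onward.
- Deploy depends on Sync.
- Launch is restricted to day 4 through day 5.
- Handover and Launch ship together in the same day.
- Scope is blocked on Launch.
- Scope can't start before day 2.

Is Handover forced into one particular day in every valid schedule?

Handover can be day 4 (e.g. Test in day 1, Sync in day 1, Scope in day 5, Launch in day 4, Draft in day 1, Deploy in day 5, Handover in day 4) or day 5 (e.g. Sync=day 1; Test=day 1; Draft=day 1; Scope=day 6; Launch=day 5; Handover=day 5; Deploy=day 6).

No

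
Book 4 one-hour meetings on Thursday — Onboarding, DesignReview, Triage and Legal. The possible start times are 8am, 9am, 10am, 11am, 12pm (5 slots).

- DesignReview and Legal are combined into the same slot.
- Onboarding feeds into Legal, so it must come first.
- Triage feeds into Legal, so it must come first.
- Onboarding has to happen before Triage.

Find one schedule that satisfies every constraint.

DesignReview in 10am, Legal in 10am, Onboarding in 8am, Triage in 9am

Checking: Triage(9am) before Legal(10am); Onboarding(8am) before Legal(10am); Onboarding(8am) before Triage(9am); DesignReview = Legal = 10am.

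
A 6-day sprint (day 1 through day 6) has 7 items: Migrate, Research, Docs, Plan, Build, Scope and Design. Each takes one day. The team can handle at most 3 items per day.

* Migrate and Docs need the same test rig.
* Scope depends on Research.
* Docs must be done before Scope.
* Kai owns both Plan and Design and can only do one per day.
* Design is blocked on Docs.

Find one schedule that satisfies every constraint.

Scope in day 2; Design in day 2; Plan in day 1; Research in day 1; Migrate in day 2; Build in day 3; Docs in day 1

Checking: Research(day 1) before Scope(day 2); Docs(day 1) before Scope(day 2); Docs(day 1) before Design(day 2); Migrate(day 2) != Docs(day 1); Plan(day 1) != Design(day 2); max 3 per day (cap 3).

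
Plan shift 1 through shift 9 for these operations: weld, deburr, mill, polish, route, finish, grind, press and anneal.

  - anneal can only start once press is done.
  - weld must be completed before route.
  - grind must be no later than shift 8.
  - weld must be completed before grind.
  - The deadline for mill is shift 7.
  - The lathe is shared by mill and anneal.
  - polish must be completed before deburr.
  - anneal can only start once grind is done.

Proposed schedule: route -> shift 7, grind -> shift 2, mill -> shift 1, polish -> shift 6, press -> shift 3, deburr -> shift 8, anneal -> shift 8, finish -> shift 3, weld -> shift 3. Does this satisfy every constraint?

polish must be completed before deburr — holds.
grind must be no later than shift 8 — holds.
weld must be completed before route — holds.
The lathe is shared by mill and anneal — holds.
The deadline for mill is shift 7 — holds.
weld must be completed before grind — violated.
anneal can only start once grind is done — holds.
anneal can only start once press is done — holds.

No. weld must be completed before grind is not satisfied.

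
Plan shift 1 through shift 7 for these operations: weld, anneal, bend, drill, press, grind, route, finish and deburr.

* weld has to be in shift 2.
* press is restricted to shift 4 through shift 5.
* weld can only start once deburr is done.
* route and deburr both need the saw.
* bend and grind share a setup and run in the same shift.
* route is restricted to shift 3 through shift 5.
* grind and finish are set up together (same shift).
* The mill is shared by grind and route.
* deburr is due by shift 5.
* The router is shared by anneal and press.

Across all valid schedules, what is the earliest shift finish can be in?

finish at shift 1 is achievable: drill in shift 1, weld in shift 2, anneal in shift 1, finish in shift 1, route in shift 3, press in shift 4, grind in shift 1, deburr in shift 1, bend in shift 1.

shift 1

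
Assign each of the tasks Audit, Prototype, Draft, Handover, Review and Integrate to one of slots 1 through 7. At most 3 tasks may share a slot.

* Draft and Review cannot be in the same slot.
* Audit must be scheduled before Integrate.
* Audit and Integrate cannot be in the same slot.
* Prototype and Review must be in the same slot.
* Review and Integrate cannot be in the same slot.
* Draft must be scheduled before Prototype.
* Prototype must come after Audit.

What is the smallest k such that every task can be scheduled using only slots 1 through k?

3

The precedence chain requires at least 2 distinct slots.
With at most 3 per slot and 6 tasks, at least 2 slots are needed.
Could 2 slots be enough, i.e. nothing placed later than 2? No: Prototype must come after Audit (at 1 or later) → {2}; Audit must come before Prototype (at 2 or earlier) → {1}; Integrate must come after Audit (at 1 or later) → {2}; Review must be in the same slot as Prototype (in {2}) → {2}; Integrate can't share with Review (2) → nothing is left.
So 2 slots is not enough.
3 works (last occupied slot: 3): for example Handover=1; Integrate=3; Draft=1; Audit=1; Prototype=2; Review=2.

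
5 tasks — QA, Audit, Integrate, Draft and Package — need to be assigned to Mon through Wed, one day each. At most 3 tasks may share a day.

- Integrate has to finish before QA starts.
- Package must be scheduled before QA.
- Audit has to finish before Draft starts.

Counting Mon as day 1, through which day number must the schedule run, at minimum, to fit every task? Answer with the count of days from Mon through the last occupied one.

The precedence chain requires at least 2 distinct days.
With at most 3 per day and 5 tasks, at least 2 days are needed.
2 works (last occupied day: Tue): for example Package in Mon; Integrate in Mon; Draft in Tue; Audit in Mon; QA in Tue.

2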